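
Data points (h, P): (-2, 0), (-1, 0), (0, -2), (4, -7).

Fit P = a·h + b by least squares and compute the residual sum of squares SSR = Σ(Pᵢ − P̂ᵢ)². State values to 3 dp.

SSR = 0.795

Compute the Gram sums: Σh·h = 21, Σh = 1, Σ1 = 4.
Moment sums: Σh·P = -28, ΣP = -9.
Determinant 21·4 − 1² = 83.
a = ((-28)·4 − 1·(-9))/83 = -103/83; b = (21·(-9) − 1·(-28))/83 = -161/83.
Residuals: -45/83, 58/83, -5/83, -8/83; SSR = 66/83.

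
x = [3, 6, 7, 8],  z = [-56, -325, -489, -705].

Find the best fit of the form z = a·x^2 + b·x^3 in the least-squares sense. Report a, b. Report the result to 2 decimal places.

From the data, Σx^2·x^2 = 7874, Σx^2·x^3 = 57594, Σx^3·x^3 = 427178.
Moment sums: Σx^2·z = -81285, Σx^3·z = -600399.
So MᵀM·[a, b]ᵀ = Mᵀz: [[7874, 57594]; [57594, 427178]]·[a, b]ᵀ = [-81285, -600399]ᵀ.
Δ = 7874·427178 − 57594² = 46530736.
a = ((-81285)·427178 − 57594·(-600399))/46530736 = -5135133/1661812; b = (7874·(-600399) − 57594·(-81285))/46530736 = -1643337/1661812.

a = -3.09, b = -0.99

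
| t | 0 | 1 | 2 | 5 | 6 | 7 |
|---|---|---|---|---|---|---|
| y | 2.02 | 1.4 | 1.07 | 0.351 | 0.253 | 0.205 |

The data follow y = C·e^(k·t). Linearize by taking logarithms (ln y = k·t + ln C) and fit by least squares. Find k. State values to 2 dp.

Taking logs, ln y = k·t + ln C, so regress ln y on t.
XᵀX = [[115.0000, 21.0000]; [21.0000, 6]], rhs = [-24.1025, -2.8989]ᵀ  (here Σt = 21.0000, Σ(t)² = 115.0000, Σln y = -2.8989, Σt·ln y = -24.1025).
Slope k = (n·Σt·ln y − Σt·Σln y)/(n·Σ(t)² − (Σt)²) = (6·-24.1025 − 21.0000·-2.8989)/249.0000 = -0.33630; ln C = (Σln y − k·Σt)/n = 0.69391.

k = -0.34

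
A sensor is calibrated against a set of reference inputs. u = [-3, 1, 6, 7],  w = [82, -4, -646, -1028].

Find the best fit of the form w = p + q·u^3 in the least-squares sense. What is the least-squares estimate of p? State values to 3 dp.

Compute the Gram sums: Σ1 = 4, Σu^3 = 533, Σu^3·u^3 = 165035.
Moment sums: Σw = -1596, Σu^3·w = -494358.
So MᵀM·[p, q]ᵀ = Mᵀw: [[4, 533]; [533, 165035]]·[p, q]ᵀ = [-1596, -494358]ᵀ.
Δ = 4·165035 − 533² = 376051.
p = ((-1596)·165035 − 533·(-494358))/376051 = 7458/28927; q = (4·(-494358) − 533·(-1596))/376051 = -1126764/376051.

p = 0.258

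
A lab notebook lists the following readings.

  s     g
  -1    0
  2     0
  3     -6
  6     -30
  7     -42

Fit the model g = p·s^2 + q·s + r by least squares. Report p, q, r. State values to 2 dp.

p = -0.99, q = 0.64, r = 1.77

The normal system MᵀM·[p, q, r]ᵀ = Mᵀg is [[3795, 593, 99]; [593, 99, 17]; [99, 17, 5]]·[p, q, r]ᵀ = [-3192, -492, -78]ᵀ.
Solving the 3×3 system (Gaussian elimination) gives p = -6081/6158, q = 3945/6158, r = 5463/3079.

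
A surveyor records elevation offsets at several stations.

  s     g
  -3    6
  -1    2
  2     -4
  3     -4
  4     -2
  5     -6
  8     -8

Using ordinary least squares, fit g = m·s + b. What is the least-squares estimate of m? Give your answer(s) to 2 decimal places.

m = -1.23

Entries of XᵀX: Σs·s = 128, Σs = 18, Σ1 = 7.
And Σs·g = -142, Σg = -16.
Normal equations: [[128, 18]; [18, 7]]·[m, b]ᵀ = [-142, -16]ᵀ.
Eliminating b: 7·(row 1) − 18·(row 2) gives 572·m = 7·(-142) − 18·(-16) = -706, so m = -353/286.
Then b = ((-16) − 18·(-353/286))/7 = 127/143.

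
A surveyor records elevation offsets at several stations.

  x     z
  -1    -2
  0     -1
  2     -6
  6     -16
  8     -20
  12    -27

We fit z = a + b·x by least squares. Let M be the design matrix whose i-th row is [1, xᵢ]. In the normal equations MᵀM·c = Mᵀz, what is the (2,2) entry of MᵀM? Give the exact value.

249

Row 2 ↔ basis x, column 2 ↔ basis x, so (MᵀM)_{2,2} = Σᵢ (x)·(x) = (-1)·(-1) + (0)·(0) + (2)·(2) + (6)·(6) + (8)·(8) + (12)·(12) = 249.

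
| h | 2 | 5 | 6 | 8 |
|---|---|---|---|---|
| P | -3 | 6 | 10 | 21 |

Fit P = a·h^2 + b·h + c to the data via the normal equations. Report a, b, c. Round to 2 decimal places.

a = 0.35, b = 0.49, c = -5.36

The normal equations are: 6033·a + 861·b + 129·c = 1842;  861·a + 129·b + 21·c = 252;  129·a + 21·b + 4·c = 34.
Solving the 3×3 system (Gaussian elimination) gives a = 7/20, b = 49/100, c = -134/25.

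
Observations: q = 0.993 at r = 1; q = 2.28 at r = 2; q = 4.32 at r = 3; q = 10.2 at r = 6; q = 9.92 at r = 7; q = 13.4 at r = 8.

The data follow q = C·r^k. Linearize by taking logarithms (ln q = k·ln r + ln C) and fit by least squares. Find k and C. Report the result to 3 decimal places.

k = 1.239, C = 1.010

Linearized form: ln q = k·ln r + ln C. From the 6 transformed points,
Σln r = 7.6089, Σ(ln r)² = 13.0084, Σln q = 9.4926, Σln r·ln q = 16.2017.
Normal system: [[13.0084, 7.6089]; [7.6089, 6]]·[k, ln C]ᵀ = [16.2017, 9.4926]ᵀ.
Slope k = (n·Σln r·ln q − Σln r·Σln q)/(n·Σ(ln r)² − (Σln r)²) = (6·16.2017 − 7.6089·9.4926)/20.1558 = 1.23945; ln C = (Σln q − k·Σln r)/n = 0.01030, so C = exp(0.01030) = 1.01036.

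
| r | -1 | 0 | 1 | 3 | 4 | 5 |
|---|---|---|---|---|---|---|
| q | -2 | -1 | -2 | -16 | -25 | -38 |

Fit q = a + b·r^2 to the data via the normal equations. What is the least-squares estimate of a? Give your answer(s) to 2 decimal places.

Normal-equation sums: Σ1 = 6, Σr^2 = 52, Σr^2·r^2 = 964.
For Mᵀq: Σq = -84, Σr^2·q = -1498.
Normal equations: [[6, 52]; [52, 964]]·[a, b]ᵀ = [-84, -1498]ᵀ.
Δ = 6·964 − 52² = 3080.
a = ((-84)·964 − 52·(-1498))/3080 = -1; b = (6·(-1498) − 52·(-84))/3080 = -3/2.

a = -1.00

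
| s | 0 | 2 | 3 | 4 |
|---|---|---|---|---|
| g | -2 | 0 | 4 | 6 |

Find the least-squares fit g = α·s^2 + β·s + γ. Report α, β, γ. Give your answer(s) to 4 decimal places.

α = 0.3636, β = 0.6545, γ = -2.1091

Compute the Gram sums: Σs^2·s^2 = 353, Σs^2·s = 99, Σs^2 = 29, Σs·s = 29, Σs = 9, Σ1 = 4.
Right-hand side: Σs^2·g = 132, Σs·g = 36, Σg = 8.
Normal equations: [[353, 99, 29]; [99, 29, 9]; [29, 9, 4]]·[α, β, γ]ᵀ = [132, 36, 8]ᵀ.
Solving the 3×3 system (Gaussian elimination) gives α = 4/11, β = 36/55, γ = -116/55.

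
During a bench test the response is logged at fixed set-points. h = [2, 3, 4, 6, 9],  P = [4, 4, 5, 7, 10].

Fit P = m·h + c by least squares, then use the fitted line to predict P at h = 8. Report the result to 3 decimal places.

P̂ = 8.909

Forming XᵀX = [[146, 24]; [24, 5]] and XᵀP = [172, 30]ᵀ gives XᵀX·[m, c]ᵀ = XᵀP.
Δ = 146·5 − 24² = 154.
m = (172·5 − 24·30)/154 = 10/11; c = (146·30 − 24·172)/154 = 18/11.
At h = 8: P̂ = (10/11)·(8) + (18/11)·(1) = 98/11.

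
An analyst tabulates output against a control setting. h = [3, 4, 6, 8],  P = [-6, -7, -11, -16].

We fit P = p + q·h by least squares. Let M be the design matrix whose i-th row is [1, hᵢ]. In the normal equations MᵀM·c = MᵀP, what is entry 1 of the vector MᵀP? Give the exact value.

Entry 1 ↔ basis 1, so (MᵀP)_{1} = Σᵢ Pᵢ = (1)·(-6) + (1)·(-7) + (1)·(-11) + (1)·(-16) = -40.

-40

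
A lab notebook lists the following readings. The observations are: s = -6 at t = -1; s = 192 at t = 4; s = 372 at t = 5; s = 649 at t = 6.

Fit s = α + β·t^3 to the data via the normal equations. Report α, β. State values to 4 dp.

α = -2.6283, β = 3.0136

Normal-equation sums: Σ1 = 4, Σt^3 = 404, Σt^3·t^3 = 66378.
Moment sums: Σs = 1207, Σt^3·s = 198978.
Normal equations: [[4, 404]; [404, 66378]]·[α, β]ᵀ = [1207, 198978]ᵀ.
Eliminating β: 66378·(row 1) − 404·(row 2) gives 102296·α = 66378·1207 − 404·198978 = -268866, so α = -134433/51148.
Then β = (198978 − 404·(-134433/51148))/66378 = 77071/25574.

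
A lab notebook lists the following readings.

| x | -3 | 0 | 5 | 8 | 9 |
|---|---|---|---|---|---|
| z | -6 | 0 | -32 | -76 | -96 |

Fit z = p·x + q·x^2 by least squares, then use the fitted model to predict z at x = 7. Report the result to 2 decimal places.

ẑ = -59.57

Forming AᵀA = [[179, 1339]; [1339, 11363]] and Aᵀz = [-1614, -13494]ᵀ gives AᵀA·[p, q]ᵀ = Aᵀz.
Eliminating q: 11363·(row 1) − 1339·(row 2) gives 241056·p = 11363·(-1614) − 1339·(-13494) = -271416, so p = -11309/10044.
Then q = ((-13494) − 1339·(-11309/10044))/11363 = -10595/10044.
At x = 7: ẑ = (-11309/10044)·(7) + (-10595/10044)·(49) = -299159/5022.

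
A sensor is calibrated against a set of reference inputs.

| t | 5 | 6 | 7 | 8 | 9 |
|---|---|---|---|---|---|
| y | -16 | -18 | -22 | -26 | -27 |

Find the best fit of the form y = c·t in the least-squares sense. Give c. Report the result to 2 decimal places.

c = -3.11

From the data, Σt·t = 255.
Right-hand side: Σt·y = -793.
AᵀA·[c]ᵀ = Aᵀy becomes [[255]]·[c]ᵀ = [-793]ᵀ.
Hence c = -793 / 255 ≈ -3.1098.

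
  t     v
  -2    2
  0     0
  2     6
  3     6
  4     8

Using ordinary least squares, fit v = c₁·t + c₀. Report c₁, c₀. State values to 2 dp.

Setting ∂/∂c₁ … = 0 gives: 33·c₁ + 7·c₀ = 58;  7·c₁ + 5·c₀ = 22.
Determinant 33·5 − 7² = 116.
c₁ = (58·5 − 7·22)/116 = 34/29; c₀ = (33·22 − 7·58)/116 = 80/29.

c₁ = 1.17, c₀ = 2.76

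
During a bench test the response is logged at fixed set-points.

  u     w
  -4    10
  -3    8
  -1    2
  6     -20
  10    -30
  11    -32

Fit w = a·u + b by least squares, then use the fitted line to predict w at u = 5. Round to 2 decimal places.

Forming MᵀM = [[283, 19]; [19, 6]] and Mᵀw = [-838, -62]ᵀ gives MᵀM·[a, b]ᵀ = Mᵀw.
det = 283·6 − 19² = 1337.
a = ((-838)·6 − 19·(-62))/1337 = -550/191; b = (283·(-62) − 19·(-838))/1337 = -232/191.
At u = 5: ŵ = (-550/191)·(5) + (-232/191)·(1) = -2982/191.

ŵ = -15.61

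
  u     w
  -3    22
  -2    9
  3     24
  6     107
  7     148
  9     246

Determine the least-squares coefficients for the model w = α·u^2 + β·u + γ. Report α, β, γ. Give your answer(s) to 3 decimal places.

α = 3.062, β = 0.216, γ = -3.995

The normal system XᵀX·[α, β, γ]ᵀ = Xᵀw is [[10436, 1280, 188]; [1280, 188, 20]; [188, 20, 6]]·[α, β, γ]ᵀ = [31480, 3880, 556]ᵀ.
Solving the 3×3 system (Gaussian elimination) gives α = 1136/371, β = 80/371, γ = -1482/371.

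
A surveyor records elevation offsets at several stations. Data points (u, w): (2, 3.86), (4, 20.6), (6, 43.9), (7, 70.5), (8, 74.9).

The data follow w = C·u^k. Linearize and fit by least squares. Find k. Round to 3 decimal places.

Linearized form: ln w = k·ln u + ln C. From the 5 transformed points,
XᵀX = [[13.7233, 7.8966]; [7.8966, 5]], rhs = [29.1627, 16.7296]ᵀ  (here Σln u = 7.8966, Σ(ln u)² = 13.7233, Σln w = 16.7296, Σln u·ln w = 29.1627).
Δ = 13.7233·5 − (7.8966)² = 6.2610; k = (29.1627·5 − 7.8966·16.7296)/6.2610 = 2.18924, ln C = (13.7233·16.7296 − 7.8966·29.1627)/6.2610 = -0.11156.

k = 2.189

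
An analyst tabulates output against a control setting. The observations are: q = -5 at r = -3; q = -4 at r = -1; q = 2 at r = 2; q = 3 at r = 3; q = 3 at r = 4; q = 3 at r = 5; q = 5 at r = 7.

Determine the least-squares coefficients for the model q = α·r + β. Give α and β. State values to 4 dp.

With design matrix A, AᵀA = [[113, 17]; [17, 7]] and Aᵀq = [94, 7]ᵀ.
Determinant 113·7 − 17² = 502.
α = (94·7 − 17·7)/502 = 539/502; β = (113·7 − 17·94)/502 = -807/502.

α = 1.0737, β = -1.6076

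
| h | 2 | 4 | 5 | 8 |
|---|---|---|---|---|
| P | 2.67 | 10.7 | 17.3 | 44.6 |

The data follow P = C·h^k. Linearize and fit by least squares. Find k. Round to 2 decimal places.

k = 2.03

Taking logs, ln P = k·ln h + ln C, so regress ln P on ln h.
XᵀX = [[9.3166, 5.7683]; [5.7683, 4]], rhs = [16.4518, 10.0008]ᵀ  (here Σln h = 5.7683, Σ(ln h)² = 9.3166, Σln P = 10.0008, Σln h·ln P = 16.4518).
Slope k = (n·Σln h·ln P − Σln h·Σln P)/(n·Σ(ln h)² − (Σln h)²) = (4·16.4518 − 5.7683·10.0008)/3.9930 = 2.03344; ln C = (Σln P − k·Σln h)/n = -0.43219.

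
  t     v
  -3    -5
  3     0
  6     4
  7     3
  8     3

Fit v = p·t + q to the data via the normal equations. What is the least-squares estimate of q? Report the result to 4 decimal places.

Sums needed: Σt·t = 167, Σt = 21, Σ1 = 5.
Moment sums: Σt·v = 84, Σv = 5.
MᵀM·[p, q]ᵀ = Mᵀv becomes [[167, 21]; [21, 5]]·[p, q]ᵀ = [84, 5]ᵀ.
Eliminating q: 5·(row 1) − 21·(row 2) gives 394·p = 5·84 − 21·5 = 315, so p = 315/394.
Then q = (5 − 21·(315/394))/5 = -929/394.

q = -2.3579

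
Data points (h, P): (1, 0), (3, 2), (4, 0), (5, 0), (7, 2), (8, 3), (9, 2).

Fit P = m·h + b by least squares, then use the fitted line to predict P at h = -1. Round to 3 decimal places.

P̂ = -0.549

The normal system MᵀM·[m, b]ᵀ = MᵀP is [[245, 37]; [37, 7]]·[m, b]ᵀ = [62, 9]ᵀ.
Determinant 245·7 − 37² = 346.
m = (62·7 − 37·9)/346 = 101/346; b = (245·9 − 37·62)/346 = -89/346.
At h = -1: P̂ = (101/346)·(-1) + (-89/346)·(1) = -95/173.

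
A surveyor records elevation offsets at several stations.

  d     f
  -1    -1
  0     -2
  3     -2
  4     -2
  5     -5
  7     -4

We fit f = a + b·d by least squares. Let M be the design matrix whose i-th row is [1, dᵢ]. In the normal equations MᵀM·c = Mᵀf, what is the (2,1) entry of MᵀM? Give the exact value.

Row 2 ↔ basis d, column 1 ↔ basis 1, so (MᵀM)_{2,1} = Σᵢ d = (-1)·(1) + (0)·(1) + (3)·(1) + (4)·(1) + (5)·(1) + (7)·(1) = 18.

18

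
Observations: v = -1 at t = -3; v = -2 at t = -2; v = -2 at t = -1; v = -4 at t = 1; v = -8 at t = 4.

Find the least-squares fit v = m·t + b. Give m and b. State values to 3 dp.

m = -0.987, b = -3.597

Setting ∂/∂m … = 0 gives: 31·m + (-1)·b = -27;  (-1)·m + 5·b = -17.
Eliminating b: 5·(row 1) − (-1)·(row 2) gives 154·m = 5·(-27) − (-1)·(-17) = -152, so m = -76/77.
Then b = ((-17) − (-1)·(-76/77))/5 = -277/77.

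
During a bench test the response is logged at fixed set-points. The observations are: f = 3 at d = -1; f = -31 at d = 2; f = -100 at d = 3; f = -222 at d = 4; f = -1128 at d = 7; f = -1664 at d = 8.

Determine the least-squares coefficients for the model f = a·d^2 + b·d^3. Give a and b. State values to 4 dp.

The normal equations are: 6851·a + 50873·b = -166341;  50873·a + 384683·b = -1256031.
(Σd^2·d^2 = 6851, Σd^2·d^3 = 50873, Σd^3·d^3 = 384683, Σd^2·f = -166341, Σd^3·f = -1256031.)
Eliminating b: 384683·(row 1) − 50873·(row 2) gives 47401104·a = 384683·(-166341) − 50873·(-1256031) = -90489840, so a = -1885205/987523.
Then b = ((-1256031) − 50873·(-1885205/987523))/384683 = -2975056/987523.

a = -1.9090, b = -3.0126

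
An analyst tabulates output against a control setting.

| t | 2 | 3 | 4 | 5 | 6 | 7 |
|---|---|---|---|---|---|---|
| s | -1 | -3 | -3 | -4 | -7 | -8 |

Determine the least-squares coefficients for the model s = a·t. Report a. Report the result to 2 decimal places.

Setting ∂/∂a … = 0 gives: 139·a = -141.
Hence a = -141 / 139 ≈ -1.01439.

a = -1.01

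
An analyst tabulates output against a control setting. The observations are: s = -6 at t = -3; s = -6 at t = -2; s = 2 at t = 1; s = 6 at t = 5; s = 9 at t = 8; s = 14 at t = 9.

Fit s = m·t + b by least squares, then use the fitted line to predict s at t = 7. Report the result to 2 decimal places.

ŝ = 9.41

The normal equations are: 184·m + 18·b = 260;  18·m + 6·b = 19.
(Σt·t = 184, Σt = 18, Σ1 = 6, Σt·s = 260, Σs = 19.)
Eliminating b: 6·(row 1) − 18·(row 2) gives 780·m = 6·260 − 18·19 = 1218, so m = 203/130.
Then b = (19 − 18·(203/130))/6 = -296/195.
At t = 7: ŝ = (203/130)·(7) + (-296/195)·(1) = 3671/390.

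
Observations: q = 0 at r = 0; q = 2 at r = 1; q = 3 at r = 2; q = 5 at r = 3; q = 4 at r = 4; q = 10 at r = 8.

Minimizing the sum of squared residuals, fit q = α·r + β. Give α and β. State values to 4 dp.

α = 1.1750, β = 0.4750

Compute the Gram sums: Σr·r = 94, Σr = 18, Σ1 = 6.
Right-hand side: Σr·q = 119, Σq = 24.
Eliminating β: 6·(row 1) − 18·(row 2) gives 240·α = 6·119 − 18·24 = 282, so α = 47/40.
Then β = (24 − 18·(47/40))/6 = 19/40.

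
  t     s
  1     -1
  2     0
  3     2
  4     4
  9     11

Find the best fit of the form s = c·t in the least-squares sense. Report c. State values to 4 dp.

Sums needed: Σt·t = 111.
For Mᵀs: Σt·s = 120.
Normal equations: [[111]]·[c]ᵀ = [120]ᵀ.
c = 120/111 = 1.08108.

c = 1.0811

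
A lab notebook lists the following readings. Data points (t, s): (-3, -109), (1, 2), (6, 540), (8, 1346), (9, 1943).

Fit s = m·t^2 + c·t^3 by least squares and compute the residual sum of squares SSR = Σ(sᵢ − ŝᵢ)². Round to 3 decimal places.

SSR = 9.865

Entries of AᵀA: Σt^2·t^2 = 12035, Σt^2·t^3 = 99351, Σt^3·t^3 = 840971.
And Σt^2·s = 261988, Σt^3·s = 2225184.
Determinant 12035·840971 − 99351² = 250464784.
m = (261988·840971 − 99351·2225184)/250464784 = -187486309/62616196; c = (12035·2225184 − 99351·261988)/250464784 = 2263011/754412.
Residuals: -16595233/15654049, 31222197/15654049, -2252061/15654049, 27902034/15654049, -19586680/15654049; SSR = 154430375/15654049.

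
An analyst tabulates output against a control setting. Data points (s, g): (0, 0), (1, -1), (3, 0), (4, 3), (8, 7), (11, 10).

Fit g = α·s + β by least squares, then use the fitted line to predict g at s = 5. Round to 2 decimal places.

ĝ = 3.68

Sums needed: Σs·s = 211, Σs = 27, Σ1 = 6.
And Σs·g = 177, Σg = 19.
det = 211·6 − 27² = 537.
α = (177·6 − 27·19)/537 = 183/179; β = (211·19 − 27·177)/537 = -770/537.
At s = 5: ĝ = (183/179)·(5) + (-770/537)·(1) = 1975/537.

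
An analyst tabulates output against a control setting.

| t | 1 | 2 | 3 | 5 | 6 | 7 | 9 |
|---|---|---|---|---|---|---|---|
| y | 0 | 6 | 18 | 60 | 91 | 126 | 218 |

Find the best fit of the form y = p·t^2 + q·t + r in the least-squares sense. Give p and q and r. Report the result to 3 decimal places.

p = 3.052, q = -3.311, r = 0.363

The normal equations are: 10981·p + 1449·q + 205·r = 28794;  1449·p + 205·q + 33·r = 3756;  205·p + 33·q + 7·r = 519.
(Σt^2·t^2 = 10981, Σt^2·t = 1449, Σt^2 = 205, Σt·t = 205, Σt = 33, Σ1 = 7, Σt^2·y = 28794, Σt·y = 3756, Σy = 519.)
Inverting the 3×3 Gram matrix, [p, q, r]ᵀ = [23417/7672, -25401/7672, 697/1918]ᵀ.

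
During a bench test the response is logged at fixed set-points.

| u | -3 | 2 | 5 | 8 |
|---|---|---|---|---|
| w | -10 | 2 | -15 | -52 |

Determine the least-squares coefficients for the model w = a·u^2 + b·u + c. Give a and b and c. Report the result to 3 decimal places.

From the data, Σu^2·u^2 = 4818, Σu^2·u = 618, Σu^2 = 102, Σu·u = 102, Σu = 12, Σ1 = 4.
Right-hand side: Σu^2·w = -3785, Σu·w = -457, Σw = -75.
So XᵀX·[a, b, c]ᵀ = Xᵀw: [[4818, 618, 102]; [618, 102, 12]; [102, 12, 4]]·[a, b, c]ᵀ = [-3785, -457, -75]ᵀ.
Row-reducing yields a = -5689/5442, b = 1294/907, c = 3290/907.

a = -1.045, b = 1.427, c = 3.627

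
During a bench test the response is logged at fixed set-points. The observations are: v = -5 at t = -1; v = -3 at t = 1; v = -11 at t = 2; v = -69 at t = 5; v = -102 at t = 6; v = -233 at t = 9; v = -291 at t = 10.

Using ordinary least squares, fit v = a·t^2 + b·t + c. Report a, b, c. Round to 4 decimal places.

a = -3.0344, b = 1.4290, c = -1.0277

Sums needed: Σt^2·t^2 = 18500, Σt^2·t = 2078, Σt^2 = 248, Σt·t = 248, Σt = 32, Σ1 = 7.
Right-hand side: Σt^2·v = -53422, Σt·v = -5984, Σv = -714.
Inverting the 3×3 Gram matrix, [a, b, c]ᵀ = [-511628/168609, 240935/168609, -57762/56203]ᵀ.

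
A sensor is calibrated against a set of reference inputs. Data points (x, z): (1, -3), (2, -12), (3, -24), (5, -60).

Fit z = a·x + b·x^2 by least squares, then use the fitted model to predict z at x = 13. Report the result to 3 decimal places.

ẑ = -369.849

Normal-equation sums: Σx·x = 39, Σx·x^2 = 161, Σx^2·x^2 = 723.
For Aᵀz: Σx·z = -399, Σx^2·z = -1767.
Normal equations: [[39, 161]; [161, 723]]·[a, b]ᵀ = [-399, -1767]ᵀ.
Eliminating b: 723·(row 1) − 161·(row 2) gives 2276·a = 723·(-399) − 161·(-1767) = -3990, so a = -1995/1138.
Then b = ((-1767) − 161·(-1995/1138))/723 = -2337/1138.
At x = 13: ẑ = (-1995/1138)·(13) + (-2337/1138)·(169) = -210444/569.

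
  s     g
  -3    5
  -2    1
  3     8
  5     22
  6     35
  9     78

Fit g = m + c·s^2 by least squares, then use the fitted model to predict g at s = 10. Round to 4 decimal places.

ĝ = 97.4826

Compute the Gram sums: Σ1 = 6, Σs^2 = 164, Σs^2·s^2 = 8660.
Right-hand side: Σg = 149, Σs^2·g = 8249.
Δ = 6·8660 − 164² = 25064.
m = (149·8660 − 164·8249)/25064 = -7812/3133; c = (6·8249 − 164·149)/25064 = 12529/12532.
At s = 10: ĝ = (-7812/3133)·(1) + (12529/12532)·(100) = 305413/3133.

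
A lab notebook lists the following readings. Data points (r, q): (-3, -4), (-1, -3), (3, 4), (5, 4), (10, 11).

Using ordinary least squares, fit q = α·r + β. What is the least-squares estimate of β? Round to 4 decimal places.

β = -0.8969

Sums needed: Σr·r = 144, Σr = 14, Σ1 = 5.
For Aᵀq: Σr·q = 157, Σq = 12.
AᵀA·[α, β]ᵀ = Aᵀq becomes [[144, 14]; [14, 5]]·[α, β]ᵀ = [157, 12]ᵀ.
Determinant 144·5 − 14² = 524.
α = (157·5 − 14·12)/524 = 617/524; β = (144·12 − 14·157)/524 = -235/262.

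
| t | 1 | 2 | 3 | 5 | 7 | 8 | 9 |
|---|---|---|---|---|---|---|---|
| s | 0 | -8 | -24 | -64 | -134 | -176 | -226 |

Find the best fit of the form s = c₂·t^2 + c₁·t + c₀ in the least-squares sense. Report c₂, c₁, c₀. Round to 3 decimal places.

c₂ = -2.961, c₁ = 1.538, c₀ = 0.573

With design matrix X, XᵀX = [[13781, 1745, 233]; [1745, 233, 35]; [233, 35, 7]] and Xᵀs = [-37984, -4788, -632]ᵀ.
Row-reducing yields c₂ = -2336/789, c₁ = 35194/22881, c₀ = 4370/7627.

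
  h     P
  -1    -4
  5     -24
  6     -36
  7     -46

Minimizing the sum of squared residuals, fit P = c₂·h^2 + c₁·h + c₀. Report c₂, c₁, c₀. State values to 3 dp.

Compute the Gram sums: Σh^2·h^2 = 4323, Σh^2·h = 683, Σh^2 = 111, Σh·h = 111, Σh = 17, Σ1 = 4.
Right-hand side: Σh^2·P = -4154, Σh·P = -654, ΣP = -110.
Solving the 3×3 system (Gaussian elimination) gives c₂ = -657/706, c₁ = 919/3530, c₀ = -4911/1765.

c₂ = -0.931, c₁ = 0.260, c₀ = -2.782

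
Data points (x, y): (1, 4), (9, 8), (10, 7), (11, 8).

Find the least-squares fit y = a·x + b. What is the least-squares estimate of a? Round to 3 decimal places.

Setting ∂/∂a … = 0 gives: 303·a + 31·b = 234;  31·a + 4·b = 27.
Δ = 303·4 − 31² = 251.
a = (234·4 − 31·27)/251 = 99/251; b = (303·27 − 31·234)/251 = 927/251.

a = 0.394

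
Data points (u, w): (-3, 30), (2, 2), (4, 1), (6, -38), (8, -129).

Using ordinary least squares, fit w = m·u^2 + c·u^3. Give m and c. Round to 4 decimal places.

Sums needed: Σu^2·u^2 = 5745, Σu^2·u^3 = 41357, Σu^3·u^3 = 313689.
For Aᵀw: Σu^2·w = -9330, Σu^3·w = -74986.
Determinant 5745·313689 − 41357² = 91741856.
m = ((-9330)·313689 − 41357·(-74986))/91741856 = 5452426/2866933; c = (5745·(-74986) − 41357·(-9330))/91741856 = -1404180/2866933.

m = 1.9018, c = -0.4898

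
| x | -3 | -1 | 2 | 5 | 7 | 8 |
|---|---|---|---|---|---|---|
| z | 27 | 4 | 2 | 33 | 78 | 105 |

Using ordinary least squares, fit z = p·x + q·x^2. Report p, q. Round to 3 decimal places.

Normal-equation sums: Σx·x = 152, Σx·x^2 = 960, Σx^2·x^2 = 7220.
Moment sums: Σx·z = 1470, Σx^2·z = 11622.
So MᵀM·[p, q]ᵀ = Mᵀz: [[152, 960]; [960, 7220]]·[p, q]ᵀ = [1470, 11622]ᵀ.
Determinant 152·7220 − 960² = 175840.
p = (1470·7220 − 960·11622)/175840 = -13593/4396; q = (152·11622 − 960·1470)/175840 = 22209/10990.

p = -3.092, q = 2.021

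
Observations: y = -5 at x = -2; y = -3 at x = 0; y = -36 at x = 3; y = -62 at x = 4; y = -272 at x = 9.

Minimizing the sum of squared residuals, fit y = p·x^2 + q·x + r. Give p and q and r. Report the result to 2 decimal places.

p = -2.98, q = -3.33, r = -0.81

Compute the Gram sums: Σx^2·x^2 = 6914, Σx^2·x = 812, Σx^2 = 110, Σx·x = 110, Σx = 14, Σ1 = 5.
Moment sums: Σx^2·y = -23368, Σx·y = -2794, Σy = -378.
MᵀM·[p, q, r]ᵀ = Mᵀy becomes [[6914, 812, 110]; [812, 110, 14]; [110, 14, 5]]·[p, q, r]ᵀ = [-23368, -2794, -378]ᵀ.
Inverting the 3×3 Gram matrix, [p, q, r]ᵀ = [-79558/26733, -12713/3819, -7188/8911]ᵀ.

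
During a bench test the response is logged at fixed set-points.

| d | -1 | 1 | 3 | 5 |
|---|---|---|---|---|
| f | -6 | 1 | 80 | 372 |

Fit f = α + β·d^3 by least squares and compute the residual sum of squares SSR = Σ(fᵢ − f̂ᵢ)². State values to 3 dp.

SSR = 2.421

Normal-equation sums: Σ1 = 4, Σd^3 = 152, Σd^3·d^3 = 16356.
Right-hand side: Σf = 447, Σd^3·f = 48667.
So XᵀX·[α, β]ᵀ = Xᵀf: [[4, 152]; [152, 16356]]·[α, β]ᵀ = [447, 48667]ᵀ.
Eliminating β: 16356·(row 1) − 152·(row 2) gives 42320·α = 16356·447 − 152·48667 = -86252, so α = -21563/10580.
Then β = (48667 − 152·(-21563/10580))/16356 = 31681/10580.
Residuals: -2559/2645, 231/5290, 3144/2645, -1401/5290; SSR = 12807/5290.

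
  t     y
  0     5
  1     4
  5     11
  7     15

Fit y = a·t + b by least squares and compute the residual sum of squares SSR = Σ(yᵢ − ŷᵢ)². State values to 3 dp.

SSR = 3.649

The normal equations are: 75·a + 13·b = 164;  13·a + 4·b = 35.
(Σt·t = 75, Σt = 13, Σ1 = 4, Σt·y = 164, Σy = 35.)
Determinant 75·4 − 13² = 131.
a = (164·4 − 13·35)/131 = 201/131; b = (75·35 − 13·164)/131 = 493/131.
Residuals: 162/131, -170/131, -57/131, 65/131; SSR = 478/131.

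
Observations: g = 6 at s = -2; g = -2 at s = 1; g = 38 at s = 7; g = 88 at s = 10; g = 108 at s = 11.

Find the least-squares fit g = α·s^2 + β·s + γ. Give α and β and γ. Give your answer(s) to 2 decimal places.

α = 1.07, β = -1.75, γ = -1.62

Entries of MᵀM: Σs^2·s^2 = 27059, Σs^2·s = 2667, Σs^2 = 275, Σs·s = 275, Σs = 27, Σ1 = 5.
Moment sums: Σs^2·g = 23752, Σs·g = 2320, Σg = 238.
Inverting the 3×3 Gram matrix, [α, β, γ]ᵀ = [5361/5026, -8791/5026, -4073/2513]ᵀ.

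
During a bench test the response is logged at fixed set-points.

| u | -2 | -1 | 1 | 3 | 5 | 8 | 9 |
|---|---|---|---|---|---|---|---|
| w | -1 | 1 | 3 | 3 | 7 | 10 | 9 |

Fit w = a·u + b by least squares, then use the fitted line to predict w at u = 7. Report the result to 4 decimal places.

Sums needed: Σu·u = 185, Σu = 23, Σ1 = 7.
Moment sums: Σu·w = 209, Σw = 32.
MᵀM·[a, b]ᵀ = Mᵀw becomes [[185, 23]; [23, 7]]·[a, b]ᵀ = [209, 32]ᵀ.
Eliminating b: 7·(row 1) − 23·(row 2) gives 766·a = 7·209 − 23·32 = 727, so a = 727/766.
Then b = (32 − 23·(727/766))/7 = 1113/766.
At u = 7: ŵ = (727/766)·(7) + (1113/766)·(1) = 3101/383.

ŵ = 8.0966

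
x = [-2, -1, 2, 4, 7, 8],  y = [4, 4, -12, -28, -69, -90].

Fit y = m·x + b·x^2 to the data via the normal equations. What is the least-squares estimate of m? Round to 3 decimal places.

m = -3.621

Compute the Gram sums: Σx·x = 138, Σx·x^2 = 918, Σx^2·x^2 = 6786.
Right-hand side: Σx·y = -1351, Σx^2·y = -9617.
AᵀA·[m, b]ᵀ = Aᵀy becomes [[138, 918]; [918, 6786]]·[m, b]ᵀ = [-1351, -9617]ᵀ.
Eliminating b: 6786·(row 1) − 918·(row 2) gives 93744·m = 6786·(-1351) − 918·(-9617) = -339480, so m = -4715/1302.
Then b = ((-9617) − 918·(-4715/1302))/6786 = -1811/1953.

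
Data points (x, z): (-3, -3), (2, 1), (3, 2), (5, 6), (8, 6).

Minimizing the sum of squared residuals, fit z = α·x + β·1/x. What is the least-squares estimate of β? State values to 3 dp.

β = -0.537

Sums needed: Σx·x = 111, Σx·1/x = 5, Σ1/x·1/x = 7601/14400.
Moment sums: Σx·z = 95, Σ1/x·z = 247/60.
Eliminating β: (7601/14400)·(row 1) − 5·(row 2) gives (161237/4800)·α = (7601/14400)·95 − 5·(247/60) = 85139/2880, so α = 425695/483711.
Then β = ((247/60) − 5·(425695/483711))/(7601/14400) = -86640/161237.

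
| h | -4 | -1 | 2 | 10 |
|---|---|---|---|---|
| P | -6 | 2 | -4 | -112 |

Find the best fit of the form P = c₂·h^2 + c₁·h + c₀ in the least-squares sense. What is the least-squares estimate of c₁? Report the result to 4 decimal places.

c₁ = -1.6757

From the data, Σh^2·h^2 = 10273, Σh^2·h = 943, Σh^2 = 121, Σh·h = 121, Σh = 7, Σ1 = 4.
And Σh^2·P = -11310, Σh·P = -1106, ΣP = -120.
AᵀA·[c₂, c₁, c₀]ᵀ = AᵀP becomes [[10273, 943, 121]; [943, 121, 7]; [121, 7, 4]]·[c₂, c₁, c₀]ᵀ = [-11310, -1106, -120]ᵀ.
Inverting the 3×3 Gram matrix, [c₂, c₁, c₀]ᵀ = [-2000/2049, -17168/10245, 8398/3415]ᵀ.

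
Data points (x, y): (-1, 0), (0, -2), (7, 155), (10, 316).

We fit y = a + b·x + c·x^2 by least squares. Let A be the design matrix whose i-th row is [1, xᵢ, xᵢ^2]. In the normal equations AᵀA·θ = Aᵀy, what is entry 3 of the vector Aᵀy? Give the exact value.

Entry 3 ↔ basis x^2, so (Aᵀy)_{3} = Σᵢ (x^2)·yᵢ = (1)·(0) + (0)·(-2) + (49)·(155) + (100)·(316) = 39195.

39195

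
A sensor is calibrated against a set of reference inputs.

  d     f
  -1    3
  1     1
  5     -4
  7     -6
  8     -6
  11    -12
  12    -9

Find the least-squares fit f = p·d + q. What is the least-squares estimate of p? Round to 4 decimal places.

Setting ∂/∂p … = 0 gives: 405·p + 43·q = -352;  43·p + 7·q = -33.
(Σd·d = 405, Σd = 43, Σ1 = 7, Σd·f = -352, Σf = -33.)
Eliminating q: 7·(row 1) − 43·(row 2) gives 986·p = 7·(-352) − 43·(-33) = -1045, so p = -1045/986.
Then q = ((-33) − 43·(-1045/986))/7 = 1771/986.

p = -1.0598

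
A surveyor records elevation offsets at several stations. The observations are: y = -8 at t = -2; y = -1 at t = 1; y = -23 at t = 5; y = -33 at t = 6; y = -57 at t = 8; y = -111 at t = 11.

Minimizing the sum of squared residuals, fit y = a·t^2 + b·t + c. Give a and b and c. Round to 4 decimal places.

Setting ∂/∂a … = 0 gives: 20675·a + 2177·b + 251·c = -18875;  2177·a + 251·b + 29·c = -1975;  251·a + 29·b + 6·c = -233.
(Σt^2·t^2 = 20675, Σt^2·t = 2177, Σt^2 = 251, Σt·t = 251, Σt = 29, Σ1 = 6, Σt^2·y = -18875, Σt·y = -1975, Σy = -233.)
Row-reducing yields a = -580603/596208, b = 482917/596208, c = -99857/49684.

a = -0.9738, b = 0.8100, c = -2.0098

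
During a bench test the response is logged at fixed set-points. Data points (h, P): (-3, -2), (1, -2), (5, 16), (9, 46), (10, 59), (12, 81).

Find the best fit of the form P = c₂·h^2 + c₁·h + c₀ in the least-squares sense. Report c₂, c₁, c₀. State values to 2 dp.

The normal system XᵀX·[c₂, c₁, c₀]ᵀ = XᵀP is [[38004, 3556, 360]; [3556, 360, 34]; [360, 34, 6]]·[c₂, c₁, c₀]ᵀ = [21670, 2060, 198]ᵀ.
Row-reducing yields c₂ = 162139/335010, c₁ = 68164/55835, c₀ = -495293/167505.

c₂ = 0.48, c₁ = 1.22, c₀ = -2.96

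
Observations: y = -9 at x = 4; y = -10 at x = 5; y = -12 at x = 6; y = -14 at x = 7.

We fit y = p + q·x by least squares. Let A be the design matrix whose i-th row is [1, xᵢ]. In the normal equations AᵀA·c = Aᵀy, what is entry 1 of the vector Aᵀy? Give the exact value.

-45

Entry 1 ↔ basis 1, so (Aᵀy)_{1} = Σᵢ yᵢ = (1)·(-9) + (1)·(-10) + (1)·(-12) + (1)·(-14) = -45.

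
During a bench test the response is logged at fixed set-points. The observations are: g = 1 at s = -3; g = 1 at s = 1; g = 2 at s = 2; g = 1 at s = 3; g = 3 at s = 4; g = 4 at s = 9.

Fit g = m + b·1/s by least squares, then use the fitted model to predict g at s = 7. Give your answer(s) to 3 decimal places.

Entries of MᵀM: Σ1 = 6, Σ1/s = 67/36, Σ1/s·1/s = 2005/1296.
Moment sums: Σg = 12, Σ1/s·g = 115/36.
MᵀM·[m, b]ᵀ = Mᵀg becomes [[6, 67/36]; [67/36, 2005/1296]]·[m, b]ᵀ = [12, 115/36]ᵀ.
Eliminating b: (2005/1296)·(row 1) − (67/36)·(row 2) gives (7541/1296)·m = (2005/1296)·12 − (67/36)·(115/36) = 16355/1296, so m = 16355/7541.
Then b = ((115/36) − (67/36)·(16355/7541))/(2005/1296) = -4104/7541.
At s = 7: ĝ = (16355/7541)·(1) + (-4104/7541)·(1/7) = 110381/52787.

ĝ = 2.091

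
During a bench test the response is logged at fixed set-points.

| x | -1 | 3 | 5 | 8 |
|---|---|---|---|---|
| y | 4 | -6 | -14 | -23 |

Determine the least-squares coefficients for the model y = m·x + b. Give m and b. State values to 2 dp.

Sums needed: Σx·x = 99, Σx = 15, Σ1 = 4.
For Mᵀy: Σx·y = -276, Σy = -39.
Normal equations: [[99, 15]; [15, 4]]·[m, b]ᵀ = [-276, -39]ᵀ.
Determinant 99·4 − 15² = 171.
m = ((-276)·4 − 15·(-39))/171 = -173/57; b = (99·(-39) − 15·(-276))/171 = 31/19.

m = -3.04, b = 1.63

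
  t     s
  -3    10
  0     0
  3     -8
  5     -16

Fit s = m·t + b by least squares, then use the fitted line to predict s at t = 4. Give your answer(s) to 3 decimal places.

ŝ = -12.218

Setting ∂/∂m … = 0 gives: 43·m + 5·b = -134;  5·m + 4·b = -14.
Determinant 43·4 − 5² = 147.
m = ((-134)·4 − 5·(-14))/147 = -466/147; b = (43·(-14) − 5·(-134))/147 = 68/147.
At t = 4: ŝ = (-466/147)·(4) + (68/147)·(1) = -1796/147.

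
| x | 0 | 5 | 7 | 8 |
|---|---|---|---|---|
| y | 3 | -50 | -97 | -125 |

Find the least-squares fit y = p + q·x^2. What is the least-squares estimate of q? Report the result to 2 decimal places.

q = -2.00

Normal-equation sums: Σ1 = 4, Σx^2 = 138, Σx^2·x^2 = 7122.
Moment sums: Σy = -269, Σx^2·y = -14003.
So AᵀA·[p, q]ᵀ = Aᵀy: [[4, 138]; [138, 7122]]·[p, q]ᵀ = [-269, -14003]ᵀ.
Determinant 4·7122 − 138² = 9444.
p = ((-269)·7122 − 138·(-14003))/9444 = 1383/787; q = (4·(-14003) − 138·(-269))/9444 = -9445/4722.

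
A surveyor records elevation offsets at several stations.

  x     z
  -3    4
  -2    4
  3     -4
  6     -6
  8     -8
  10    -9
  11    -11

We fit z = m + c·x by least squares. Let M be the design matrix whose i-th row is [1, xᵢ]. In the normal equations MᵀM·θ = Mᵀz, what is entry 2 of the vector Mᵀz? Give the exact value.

-343

Entry 2 ↔ basis x, so (Mᵀz)_{2} = Σᵢ (x)·zᵢ = (-3)·(4) + (-2)·(4) + (3)·(-4) + (6)·(-6) + (8)·(-8) + (10)·(-9) + (11)·(-11) = -343.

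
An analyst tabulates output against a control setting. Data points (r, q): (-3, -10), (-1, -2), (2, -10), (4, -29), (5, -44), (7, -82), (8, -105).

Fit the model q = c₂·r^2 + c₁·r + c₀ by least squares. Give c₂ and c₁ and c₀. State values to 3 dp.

Setting ∂/∂c₂ … = 0 gives: 7476·c₂ + 1024·c₁ + 168·c₀ = -12434;  1024·c₂ + 168·c₁ + 22·c₀ = -1738;  168·c₂ + 22·c₁ + 7·c₀ = -282.
(Σr^2·r^2 = 7476, Σr^2·r = 1024, Σr^2 = 168, Σr·r = 168, Σr = 22, Σ1 = 7, Σr^2·q = -12434, Σr·q = -1738, Σq = -282.)
Inverting the 3×3 Gram matrix, [c₂, c₁, c₀]ᵀ = [-120465/82642, -15371/11806, -49985/41321]ᵀ.

c₂ = -1.458, c₁ = -1.302, c₀ = -1.210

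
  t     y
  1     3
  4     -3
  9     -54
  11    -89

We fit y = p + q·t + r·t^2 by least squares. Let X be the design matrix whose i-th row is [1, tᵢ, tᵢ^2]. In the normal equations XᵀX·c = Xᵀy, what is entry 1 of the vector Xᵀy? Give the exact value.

Entry 1 ↔ basis 1, so (Xᵀy)_{1} = Σᵢ yᵢ = (1)·(3) + (1)·(-3) + (1)·(-54) + (1)·(-89) = -143.

-143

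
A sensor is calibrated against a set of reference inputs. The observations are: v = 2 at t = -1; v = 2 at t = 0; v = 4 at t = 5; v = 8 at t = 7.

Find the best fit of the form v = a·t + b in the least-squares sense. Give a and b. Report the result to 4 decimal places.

a = 0.6704, b = 2.1564

The normal system AᵀA·[a, b]ᵀ = Aᵀv is [[75, 11]; [11, 4]]·[a, b]ᵀ = [74, 16]ᵀ.
Eliminating b: 4·(row 1) − 11·(row 2) gives 179·a = 4·74 − 11·16 = 120, so a = 120/179.
Then b = (16 − 11·(120/179))/4 = 386/179.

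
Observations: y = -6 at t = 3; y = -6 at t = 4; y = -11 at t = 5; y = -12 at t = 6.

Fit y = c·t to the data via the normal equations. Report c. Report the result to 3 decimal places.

The normal system AᵀA·[c]ᵀ = Aᵀy is [[86]]·[c]ᵀ = [-169]ᵀ.
Hence c = -169 / 86 ≈ -1.96512.

c = -1.965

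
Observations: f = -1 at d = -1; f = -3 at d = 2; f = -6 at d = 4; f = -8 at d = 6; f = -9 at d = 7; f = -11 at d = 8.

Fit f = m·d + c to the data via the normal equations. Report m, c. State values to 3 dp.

m = -1.105, c = -1.547

From the data, Σd·d = 170, Σd = 26, Σ1 = 6.
Right-hand side: Σd·f = -228, Σf = -38.
So AᵀA·[m, c]ᵀ = Aᵀf: [[170, 26]; [26, 6]]·[m, c]ᵀ = [-228, -38]ᵀ.
det = 170·6 − 26² = 344.
m = ((-228)·6 − 26·(-38))/344 = -95/86; c = (170·(-38) − 26·(-228))/344 = -133/86.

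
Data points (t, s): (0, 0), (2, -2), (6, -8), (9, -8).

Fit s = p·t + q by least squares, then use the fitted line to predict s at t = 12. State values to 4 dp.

With design matrix X, XᵀX = [[121, 17]; [17, 4]] and Xᵀs = [-124, -18]ᵀ.
det = 121·4 − 17² = 195.
p = ((-124)·4 − 17·(-18))/195 = -38/39; q = (121·(-18) − 17·(-124))/195 = -14/39.
At t = 12: ŝ = (-38/39)·(12) + (-14/39)·(1) = -470/39.

ŝ = -12.0513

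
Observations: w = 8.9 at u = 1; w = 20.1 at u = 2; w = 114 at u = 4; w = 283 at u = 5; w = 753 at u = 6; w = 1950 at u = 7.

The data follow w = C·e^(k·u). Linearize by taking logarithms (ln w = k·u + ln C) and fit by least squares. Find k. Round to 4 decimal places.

With ln wᵢ as the transformed response and uᵢ as the regressor:
Σu = 25.0000, Σ(u)² = 131.0000, Σln w = 29.7681, Σu·ln w = 148.1330.
Equations: 131.0000·k + 25.0000·ln C = 148.1330;  25.0000·k + 6·ln C = 29.7681.
Slope k = (n·Σu·ln w − Σu·Σln w)/(n·Σ(u)² − (Σu)²) = (6·148.1330 − 25.0000·29.7681)/161.0000 = 0.89811; ln C = (Σln w − k·Σu)/n = 1.21920.

k = 0.8981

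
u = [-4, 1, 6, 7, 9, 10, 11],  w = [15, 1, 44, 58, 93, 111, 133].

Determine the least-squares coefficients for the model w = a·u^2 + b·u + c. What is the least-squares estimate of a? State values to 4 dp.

Setting ∂/∂a … = 0 gives: 35156·a + 3556·b + 404·c = 39393;  3556·a + 404·b + 40·c = 4021;  404·a + 40·b + 7·c = 455.
(Σu^2·u^2 = 35156, Σu^2·u = 3556, Σu^2 = 404, Σu·u = 404, Σu = 40, Σ1 = 7, Σu^2·w = 39393, Σu·w = 4021, Σw = 455.)
Row-reducing yields a = 232447/227892, b = 96545/113946, c = 24508/18991.

a = 1.0200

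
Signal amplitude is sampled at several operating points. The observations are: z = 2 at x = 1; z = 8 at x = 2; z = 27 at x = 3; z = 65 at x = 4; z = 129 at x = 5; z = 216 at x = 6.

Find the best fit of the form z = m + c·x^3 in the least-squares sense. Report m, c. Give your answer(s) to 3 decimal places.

m = 0.738, c = 1.004

Compute the Gram sums: Σ1 = 6, Σx^3 = 441, Σx^3·x^3 = 67171.
Right-hand side: Σz = 447, Σx^3·z = 67736.
Normal equations: [[6, 441]; [441, 67171]]·[m, c]ᵀ = [447, 67736]ᵀ.
Δ = 6·67171 − 441² = 208545.
m = (447·67171 − 441·67736)/208545 = 51287/69515; c = (6·67736 − 441·447)/208545 = 69763/69515.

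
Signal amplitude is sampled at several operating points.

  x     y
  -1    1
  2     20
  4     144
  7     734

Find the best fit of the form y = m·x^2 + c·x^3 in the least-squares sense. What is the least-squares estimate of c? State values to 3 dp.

c = 1.988

The normal system MᵀM·[m, c]ᵀ = Mᵀy is [[2674, 17862]; [17862, 121810]]·[m, c]ᵀ = [38351, 261137]ᵀ.
Eliminating c: 121810·(row 1) − 17862·(row 2) gives 6668896·m = 121810·38351 − 17862·261137 = 7106216, so m = 68329/64124.
Then c = (261137 − 17862·(68329/64124))/121810 = 1656847/833612.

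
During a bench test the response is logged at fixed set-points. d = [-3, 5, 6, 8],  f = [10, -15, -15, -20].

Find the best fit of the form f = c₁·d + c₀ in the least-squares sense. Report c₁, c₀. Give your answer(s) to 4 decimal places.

c₁ = -2.7857, c₀ = 1.1429

With design matrix M, MᵀM = [[134, 16]; [16, 4]] and Mᵀf = [-355, -40]ᵀ.
Determinant 134·4 − 16² = 280.
c₁ = ((-355)·4 − 16·(-40))/280 = -39/14; c₀ = (134·(-40) − 16·(-355))/280 = 8/7.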